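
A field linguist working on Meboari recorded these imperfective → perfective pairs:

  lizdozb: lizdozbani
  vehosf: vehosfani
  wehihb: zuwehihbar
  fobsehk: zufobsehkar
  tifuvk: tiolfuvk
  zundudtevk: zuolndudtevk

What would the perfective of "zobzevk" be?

zoolbzevk

lizdozb and wehihb both end in -b yet inflect differently (lizdozbani, zuwehihbar), so the final letter is not what conditions the rule; the second-to-last letter is.
"zobzevk" has second-to-last letter 'v'. The stems whose second-to-last letter is 'v' (tifuvk → tiolfuvk, zundudtevk → zuolndudtevk) insert -ol- after the first vowel.
The other patterns: stems whose second-to-last letter is 's' or 'z' add -ani; stems whose second-to-last letter is 'h' add zu- … -ar around the stem.
So zobzevk → zoolbzevk.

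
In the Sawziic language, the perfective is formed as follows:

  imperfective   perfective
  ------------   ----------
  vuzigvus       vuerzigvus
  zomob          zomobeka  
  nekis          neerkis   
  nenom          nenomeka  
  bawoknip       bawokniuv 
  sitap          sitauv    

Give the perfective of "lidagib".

bawoknip and nekis both have last vowel 'i' yet inflect differently (bawokniuv, neerkis), so the last vowel is not what conditions the rule; the final letter is.
"lidagib" ends in -b. The one such stem in the data (zomob → zomobeka) adds -eka, so the same rule applies.
So lidagib → lidagibeka.

lidagibeka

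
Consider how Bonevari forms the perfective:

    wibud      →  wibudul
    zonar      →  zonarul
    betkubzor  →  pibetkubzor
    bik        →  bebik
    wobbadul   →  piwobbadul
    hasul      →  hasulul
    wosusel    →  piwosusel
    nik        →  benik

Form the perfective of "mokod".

mokodul

hasul and wobbadul both end in -l yet inflect differently (hasulul, piwobbadul), so the final letter is not what conditions the rule; the number of vowels is.
"mokod" has 2 vowels. The stems with 2 vowels (wibud → wibudul, hasul → hasulul, zonar → zonarul) add -ul.
The other patterns: stems with 1 vowel add the prefix be-; stems with 3 vowels add the prefix pi-.
So mokod → mokodul.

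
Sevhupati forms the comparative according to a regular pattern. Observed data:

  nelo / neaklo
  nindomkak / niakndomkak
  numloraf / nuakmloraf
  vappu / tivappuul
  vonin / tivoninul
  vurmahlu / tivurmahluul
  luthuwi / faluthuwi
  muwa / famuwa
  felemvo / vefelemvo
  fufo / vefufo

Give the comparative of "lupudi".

nelo and felemvo both end in -o yet inflect differently (neaklo, vefelemvo), so the final letter is not what conditions the rule; the first letter is.
"lupudi" begins with l-. The one such stem in the data (luthuwi → faluthuwi) adds the prefix fa-, so the same rule applies.
So lupudi → falupudi.

falupudi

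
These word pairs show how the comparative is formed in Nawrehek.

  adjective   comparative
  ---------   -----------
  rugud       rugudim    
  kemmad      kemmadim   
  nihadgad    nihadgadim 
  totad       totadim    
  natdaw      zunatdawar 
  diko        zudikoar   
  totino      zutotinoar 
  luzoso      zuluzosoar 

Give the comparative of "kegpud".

kegpudim

kemmad and natdaw both have last vowel 'a' yet inflect differently (kemmadim, zunatdawar), so the last vowel is not what conditions the rule; the final letter is.
"kegpud" ends in -d. The stems ending in -d (rugud → rugudim, kemmad → kemmadim, nihadgad → nihadgadim) add -im.
So kegpud → kegpudim.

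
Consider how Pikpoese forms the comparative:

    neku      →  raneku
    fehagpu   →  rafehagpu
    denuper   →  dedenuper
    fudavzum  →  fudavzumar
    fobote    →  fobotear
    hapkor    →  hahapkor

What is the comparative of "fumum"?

fumumar

"fumum" ends in -m. The one such stem in the data (fudavzum → fudavzumar) adds -ar, so the same rule applies.
So fumum → fumumar.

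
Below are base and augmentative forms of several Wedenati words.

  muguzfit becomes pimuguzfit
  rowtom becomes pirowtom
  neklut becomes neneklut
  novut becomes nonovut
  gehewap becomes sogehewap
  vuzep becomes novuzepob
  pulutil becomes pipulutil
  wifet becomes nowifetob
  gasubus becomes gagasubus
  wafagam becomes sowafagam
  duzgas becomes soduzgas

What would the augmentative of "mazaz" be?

somazaz

neklut and muguzfit both end in -t yet inflect differently (neneklut, pimuguzfit), so the final letter is not what conditions the rule; the last vowel is.
"mazaz" has last vowel 'a'. The stems whose last vowel is 'a' (duzgas → soduzgas, gehewap → sogehewap, wafagam → sowafagam) add the prefix so-.
The other patterns: stems whose last vowel is 'u' repeat the first consonant+vowel as a prefix; stems whose last vowel is 'i' or 'o' add the prefix pi-; stems whose last vowel is 'e' add no- … -ob around the stem.
So mazaz → somazaz.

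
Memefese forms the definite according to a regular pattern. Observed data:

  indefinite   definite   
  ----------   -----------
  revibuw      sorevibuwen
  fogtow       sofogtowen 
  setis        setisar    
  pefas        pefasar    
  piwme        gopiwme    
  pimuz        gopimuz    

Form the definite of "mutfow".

somutfowen

"mutfow" ends in -w. The stems ending in -w (revibuw → sorevibuwen, fogtow → sofogtowen) add so- … -en around the stem.
The other patterns: stems ending in -s add -ar; stems ending in -e or -z add the prefix go-.
So mutfow → somutfowen.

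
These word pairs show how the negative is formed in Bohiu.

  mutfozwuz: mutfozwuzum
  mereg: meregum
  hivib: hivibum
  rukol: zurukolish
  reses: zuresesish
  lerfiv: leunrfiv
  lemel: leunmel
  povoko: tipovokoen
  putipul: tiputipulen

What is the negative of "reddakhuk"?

rukol and lemel both end in -l yet inflect differently (zurukolish, leunmel), so the final letter is not what conditions the rule; the first letter is.
"reddakhuk" begins with r-. The stems beginning with r- (rukol → zurukolish, reses → zuresesish) add zu- … -ish around the stem.
The other patterns: stems beginning with h- or m- add -um; stems beginning with l- insert -un- after the first vowel; stems beginning with p- add ti- … -en around the stem.
So reddakhuk → zureddakhukish.

zureddakhukish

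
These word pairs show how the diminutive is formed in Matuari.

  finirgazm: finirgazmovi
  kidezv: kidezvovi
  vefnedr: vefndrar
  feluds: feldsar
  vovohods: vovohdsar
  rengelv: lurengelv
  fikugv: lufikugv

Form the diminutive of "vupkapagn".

"vupkapagn" has second-to-last letter 'g'. The one such stem in the data (fikugv → lufikugv) adds the prefix lu-, so the same rule applies.
So vupkapagn → luvupkapagn.

luvupkapagn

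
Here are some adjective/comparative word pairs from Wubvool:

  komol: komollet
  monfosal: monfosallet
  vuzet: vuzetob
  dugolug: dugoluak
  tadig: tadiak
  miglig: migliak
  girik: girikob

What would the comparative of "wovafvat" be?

tadig and girik both have last vowel 'i' yet inflect differently (tadiak, girikob), so the last vowel is not what conditions the rule; the final letter is.
"wovafvat" ends in -t. The one such stem in the data (vuzet → vuzetob) adds -ob, so the same rule applies.
The other patterns: stems ending in -g drop the final letter and add -ak; stems ending in -l double the final consonant and add -et.
So wovafvat → wovafvatob.

wovafvatob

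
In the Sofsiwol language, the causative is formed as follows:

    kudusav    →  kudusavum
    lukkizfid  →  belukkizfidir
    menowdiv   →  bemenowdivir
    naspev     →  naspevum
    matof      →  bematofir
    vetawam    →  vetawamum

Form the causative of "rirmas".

rirmasum

menowdiv and kudusav both end in -v yet inflect differently (bemenowdivir, kudusavum), so the final letter is not what conditions the rule; the last vowel is.
"rirmas" has last vowel 'a'. The stems whose last vowel is 'a' (kudusav → kudusavum, vetawam → vetawamum) add -um.
The other pattern: stems whose last vowel is 'i' or 'o' add be- … -ir around the stem.
So rirmas → rirmasum.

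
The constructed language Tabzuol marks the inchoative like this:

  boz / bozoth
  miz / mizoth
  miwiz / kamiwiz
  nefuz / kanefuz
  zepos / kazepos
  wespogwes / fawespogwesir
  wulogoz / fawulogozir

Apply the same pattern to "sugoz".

kasugoz

"sugoz" has 2 vowels. The stems with 2 vowels (miwiz → kamiwiz, nefuz → kanefuz, zepos → kazepos) add the prefix ka-.
The other patterns: stems with 1 vowel add -oth; stems with 3 vowels add fa- … -ir around the stem.
So sugoz → kasugoz.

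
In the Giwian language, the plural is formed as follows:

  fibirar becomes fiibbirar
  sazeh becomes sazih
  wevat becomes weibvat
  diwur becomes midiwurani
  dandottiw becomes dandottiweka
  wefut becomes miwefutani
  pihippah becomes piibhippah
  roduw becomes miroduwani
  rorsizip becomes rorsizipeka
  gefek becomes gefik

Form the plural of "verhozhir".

verhozhireka

dandottiw and roduw both end in -w yet inflect differently (dandottiweka, miroduwani), so the final letter is not what conditions the rule; the last vowel is.
"verhozhir" has last vowel 'i'. The stems whose last vowel is 'i' (dandottiw → dandottiweka, rorsizip → rorsizipeka) add -eka.
The other patterns: stems whose last vowel is 'u' add mi- … -ani around the stem; stems whose last vowel is 'e' change the last vowel to 'i'; stems whose last vowel is 'a' insert -ib- after the first vowel.
So verhozhir → verhozhireka.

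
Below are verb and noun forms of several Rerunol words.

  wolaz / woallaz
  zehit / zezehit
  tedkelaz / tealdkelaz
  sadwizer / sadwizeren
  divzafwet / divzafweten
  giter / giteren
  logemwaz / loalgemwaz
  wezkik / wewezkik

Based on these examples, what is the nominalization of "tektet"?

tekteten

"tektet" has last vowel 'e'. The stems whose last vowel is 'e' (giter → giteren, divzafwet → divzafweten, sadwizer → sadwizeren) add -en.
So tektet → tekteten.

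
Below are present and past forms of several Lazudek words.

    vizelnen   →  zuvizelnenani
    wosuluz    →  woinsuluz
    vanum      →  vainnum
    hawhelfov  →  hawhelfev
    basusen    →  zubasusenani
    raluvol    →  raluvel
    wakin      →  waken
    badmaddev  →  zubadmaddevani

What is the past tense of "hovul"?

hoinvul

"hovul" has last vowel 'u'. The stems whose last vowel is 'u' (wosuluz → woinsuluz, vanum → vainnum) insert -in- after the first vowel.
The other patterns: stems whose last vowel is 'e' add zu- … -ani around the stem; stems whose last vowel is 'i' or 'o' change the last vowel to 'e'.
So hovul → hoinvul.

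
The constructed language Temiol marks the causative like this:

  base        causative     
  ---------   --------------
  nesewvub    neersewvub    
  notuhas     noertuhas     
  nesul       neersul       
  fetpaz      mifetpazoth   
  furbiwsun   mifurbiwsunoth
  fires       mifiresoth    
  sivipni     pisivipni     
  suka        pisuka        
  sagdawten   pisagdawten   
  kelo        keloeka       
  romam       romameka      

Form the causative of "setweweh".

pisetweweh

"setweweh" begins with s-. The stems beginning with s- (sivipni → pisivipni, suka → pisuka, sagdawten → pisagdawten) add the prefix pi-.
The other patterns: stems beginning with n- insert -er- after the first vowel; stems beginning with f- add mi- … -oth around the stem; stems beginning with k- or r- add -eka.
So setweweh → pisetweweh.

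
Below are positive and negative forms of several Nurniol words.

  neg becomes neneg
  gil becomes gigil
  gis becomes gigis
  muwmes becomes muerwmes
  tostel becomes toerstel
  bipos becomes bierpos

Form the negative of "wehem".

weerhem

gis and muwmes both end in -s yet inflect differently (gigis, muerwmes), so the final letter is not what conditions the rule; the number of vowels is.
"wehem" has 2 vowels. The stems with 2 vowels (muwmes → muerwmes, tostel → toerstel, bipos → bierpos) insert -er- after the first vowel.
The other pattern: stems with 1 vowel repeat the first consonant+vowel as a prefix.
So wehem → weerhem.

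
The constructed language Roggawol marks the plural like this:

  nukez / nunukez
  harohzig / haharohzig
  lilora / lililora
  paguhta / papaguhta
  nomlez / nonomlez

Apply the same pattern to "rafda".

Every pair shown (nukez → nunukez, harohzig → haharohzig, lilora → lililora, …) follows the same rule: repeat the first consonant+vowel as a prefix.
So rafda → rarafda.

rarafda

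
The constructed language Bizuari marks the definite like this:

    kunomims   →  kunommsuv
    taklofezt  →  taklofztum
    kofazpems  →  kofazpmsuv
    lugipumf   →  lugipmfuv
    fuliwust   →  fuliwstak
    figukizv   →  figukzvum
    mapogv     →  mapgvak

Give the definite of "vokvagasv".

taklofezt and fuliwust both end in -t yet inflect differently (taklofztum, fuliwstak), so the final letter is not what conditions the rule; the second-to-last letter is.
"vokvagasv" has second-to-last letter 's'. The one such stem in the data (fuliwust → fuliwstak) deletes the last vowel and adds -ak (as does mapogv), so the same rule applies.
The other patterns: stems whose second-to-last letter is 'z' delete the last vowel and add -um; stems whose second-to-last letter is 'm' delete the last vowel and add -uv.
So vokvagasv → vokvagsvak.

vokvagsvak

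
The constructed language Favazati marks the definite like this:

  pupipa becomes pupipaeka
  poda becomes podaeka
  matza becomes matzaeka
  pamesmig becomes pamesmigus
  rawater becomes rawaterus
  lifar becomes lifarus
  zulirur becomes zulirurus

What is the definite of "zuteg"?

zutegus

"zuteg" ends in -g. The one such stem in the data (pamesmig → pamesmigus) adds -us, so the same rule applies.
So zuteg → zutegus.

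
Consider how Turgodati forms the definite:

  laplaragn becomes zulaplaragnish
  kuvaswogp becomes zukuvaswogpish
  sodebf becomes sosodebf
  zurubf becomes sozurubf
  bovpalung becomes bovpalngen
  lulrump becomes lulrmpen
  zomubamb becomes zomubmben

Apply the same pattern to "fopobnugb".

kuvaswogp and lulrump both end in -p yet inflect differently (zukuvaswogpish, lulrmpen), so the final letter is not what conditions the rule; the second-to-last letter is.
"fopobnugb" has second-to-last letter 'g'. The stems whose second-to-last letter is 'g' (laplaragn → zulaplaragnish, kuvaswogp → zukuvaswogpish) add zu- … -ish around the stem.
So fopobnugb → zufopobnugbish.

zufopobnugbish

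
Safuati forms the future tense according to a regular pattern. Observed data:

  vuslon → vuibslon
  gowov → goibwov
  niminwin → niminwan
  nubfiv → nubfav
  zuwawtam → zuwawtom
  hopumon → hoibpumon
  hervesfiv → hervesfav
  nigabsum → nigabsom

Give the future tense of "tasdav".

gowov and hervesfiv both end in -v yet inflect differently (goibwov, hervesfav), so the final letter is not what conditions the rule; the last vowel is.
"tasdav" has last vowel 'a'. The one such stem in the data (zuwawtam → zuwawtom) changes the last vowel to 'o' (as does nigabsum), so the same rule applies.
So tasdav → tasdov.

tasdov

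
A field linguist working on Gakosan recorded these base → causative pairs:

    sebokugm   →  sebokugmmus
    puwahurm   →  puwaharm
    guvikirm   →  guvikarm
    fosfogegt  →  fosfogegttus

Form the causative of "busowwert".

busowwart

puwahurm and sebokugm both end in -m yet inflect differently (puwaharm, sebokugmmus), so the final letter is not what conditions the rule; the second-to-last letter is.
"busowwert" has second-to-last letter 'r'. The stems whose second-to-last letter is 'r' (puwahurm → puwaharm, guvikirm → guvikarm) change the last vowel to 'a'.
The other pattern: stems whose second-to-last letter is 'g' double the final consonant and add -us.
So busowwert → busowwart.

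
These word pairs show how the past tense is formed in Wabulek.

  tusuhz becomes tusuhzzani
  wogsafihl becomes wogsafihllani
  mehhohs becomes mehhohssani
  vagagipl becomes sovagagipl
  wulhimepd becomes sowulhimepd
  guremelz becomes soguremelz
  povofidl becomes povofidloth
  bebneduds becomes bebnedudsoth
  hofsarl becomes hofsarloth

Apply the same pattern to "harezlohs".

harezlohssani

wogsafihl and vagagipl both end in -l yet inflect differently (wogsafihllani, sovagagipl), so the final letter is not what conditions the rule; the second-to-last letter is.
"harezlohs" has second-to-last letter 'h'. The stems whose second-to-last letter is 'h' (tusuhz → tusuhzzani, wogsafihl → wogsafihllani, mehhohs → mehhohssani) double the final consonant and add -ani.
The other patterns: stems whose second-to-last letter is 'l' or 'p' add the prefix so-; stems whose second-to-last letter is 'd' or 'r' add -oth.
So harezlohs → harezlohssani.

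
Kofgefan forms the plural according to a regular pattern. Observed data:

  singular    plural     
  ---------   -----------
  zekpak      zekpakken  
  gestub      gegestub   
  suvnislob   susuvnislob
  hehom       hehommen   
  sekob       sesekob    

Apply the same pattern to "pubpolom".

pubpolommen

sekob and hehom both have last vowel 'o' yet inflect differently (sesekob, hehommen), so the last vowel is not what conditions the rule; the final letter is.
"pubpolom" ends in -m. The one such stem in the data (hehom → hehommen) doubles the final consonant and adds -en (as does zekpak), so the same rule applies.
So pubpolom → pubpolommen.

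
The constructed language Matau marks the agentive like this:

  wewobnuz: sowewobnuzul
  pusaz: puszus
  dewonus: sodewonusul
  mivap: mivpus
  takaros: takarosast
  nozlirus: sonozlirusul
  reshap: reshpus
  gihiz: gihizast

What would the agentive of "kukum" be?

"kukum" has last vowel 'u'. The stems whose last vowel is 'u' (nozlirus → sonozlirusul, wewobnuz → sowewobnuzul, dewonus → sodewonusul) add so- … -ul around the stem.
So kukum → sokukumul.

sokukumul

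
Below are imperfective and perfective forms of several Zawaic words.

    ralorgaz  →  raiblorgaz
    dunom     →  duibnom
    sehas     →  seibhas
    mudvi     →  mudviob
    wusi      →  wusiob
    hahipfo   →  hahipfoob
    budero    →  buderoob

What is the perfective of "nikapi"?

dunom and hahipfo both have last vowel 'o' yet inflect differently (duibnom, hahipfoob), so the last vowel is not what conditions the rule; whether the stem ends in a vowel or a consonant is.
"nikapi" ends in a vowel. The stems ending in a vowel (mudvi → mudviob, wusi → wusiob, hahipfo → hahipfoob) add -ob.
So nikapi → nikapiob.

nikapiob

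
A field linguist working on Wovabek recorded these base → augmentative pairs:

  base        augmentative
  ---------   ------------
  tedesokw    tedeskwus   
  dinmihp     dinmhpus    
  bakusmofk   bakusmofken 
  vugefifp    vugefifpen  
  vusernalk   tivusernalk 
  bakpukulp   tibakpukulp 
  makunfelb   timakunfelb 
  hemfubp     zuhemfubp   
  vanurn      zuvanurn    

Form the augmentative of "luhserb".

zuluhserb

dinmihp and vugefifp both end in -p yet inflect differently (dinmhpus, vugefifpen), so the final letter is not what conditions the rule; the second-to-last letter is.
"luhserb" has second-to-last letter 'r'. The one such stem in the data (vanurn → zuvanurn) adds the prefix zu-, so the same rule applies.
So luhserb → zuluhserb.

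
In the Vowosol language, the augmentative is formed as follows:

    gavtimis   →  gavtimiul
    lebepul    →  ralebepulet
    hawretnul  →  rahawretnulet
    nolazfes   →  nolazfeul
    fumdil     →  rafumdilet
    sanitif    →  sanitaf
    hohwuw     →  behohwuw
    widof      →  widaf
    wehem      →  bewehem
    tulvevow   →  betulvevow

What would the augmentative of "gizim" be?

"gizim" ends in -m. The one such stem in the data (wehem → bewehem) adds the prefix be-, so the same rule applies.
So gizim → begizim.

begizim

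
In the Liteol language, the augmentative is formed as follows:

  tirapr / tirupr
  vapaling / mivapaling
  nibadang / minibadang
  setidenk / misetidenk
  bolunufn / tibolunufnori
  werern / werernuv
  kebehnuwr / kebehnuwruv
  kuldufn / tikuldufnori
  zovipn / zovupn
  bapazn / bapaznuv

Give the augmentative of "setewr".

setewruv

zovipn and bolunufn both end in -n yet inflect differently (zovupn, tibolunufnori), so the final letter is not what conditions the rule; the second-to-last letter is.
"setewr" has second-to-last letter 'w'. The one such stem in the data (kebehnuwr → kebehnuwruv) adds -uv, so the same rule applies.
So setewr → setewruv.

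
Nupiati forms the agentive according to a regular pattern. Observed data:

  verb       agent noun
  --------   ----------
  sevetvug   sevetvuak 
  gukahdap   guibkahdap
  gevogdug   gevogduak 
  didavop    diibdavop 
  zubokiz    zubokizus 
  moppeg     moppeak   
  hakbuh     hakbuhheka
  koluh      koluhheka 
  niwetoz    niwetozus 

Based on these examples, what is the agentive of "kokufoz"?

"kokufoz" ends in -z. The stems ending in -z (niwetoz → niwetozus, zubokiz → zubokizus) add -us.
The other patterns: stems ending in -g drop the final letter and add -ak; stems ending in -h double the final consonant and add -eka; stems ending in -p insert -ib- after the first vowel.
So kokufoz → kokufozus.

kokufozus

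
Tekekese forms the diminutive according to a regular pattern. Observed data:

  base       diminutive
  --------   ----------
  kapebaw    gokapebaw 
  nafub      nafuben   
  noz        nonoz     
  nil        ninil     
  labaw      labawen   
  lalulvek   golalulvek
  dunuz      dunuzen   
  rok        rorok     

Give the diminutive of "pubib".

noz and dunuz both end in -z yet inflect differently (nonoz, dunuzen), so the final letter is not what conditions the rule; the number of vowels is.
"pubib" has 2 vowels. The stems with 2 vowels (nafub → nafuben, labaw → labawen, dunuz → dunuzen) add -en.
The other patterns: stems with 1 vowel repeat the first consonant+vowel as a prefix; stems with 3 vowels add the prefix go-.
So pubib → pubiben.

pubiben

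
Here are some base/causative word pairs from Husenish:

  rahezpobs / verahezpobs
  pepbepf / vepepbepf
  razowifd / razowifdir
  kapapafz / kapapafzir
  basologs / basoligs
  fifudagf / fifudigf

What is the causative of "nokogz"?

rahezpobs and basologs both end in -s yet inflect differently (verahezpobs, basoligs), so the final letter is not what conditions the rule; the second-to-last letter is.
"nokogz" has second-to-last letter 'g'. The stems whose second-to-last letter is 'g' (basologs → basoligs, fifudagf → fifudigf) change the last vowel to 'i'.
The other patterns: stems whose second-to-last letter is 'b' or 'p' add the prefix ve-; stems whose second-to-last letter is 'f' add -ir.
So nokogz → nokigz.

nokigz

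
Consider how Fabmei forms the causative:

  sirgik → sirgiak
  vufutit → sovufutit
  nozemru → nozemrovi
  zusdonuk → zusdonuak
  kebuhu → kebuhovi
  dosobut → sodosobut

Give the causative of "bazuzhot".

"bazuzhot" ends in -t. The stems ending in -t (vufutit → sovufutit, dosobut → sodosobut) add the prefix so-.
So bazuzhot → sobazuzhot.

sobazuzhot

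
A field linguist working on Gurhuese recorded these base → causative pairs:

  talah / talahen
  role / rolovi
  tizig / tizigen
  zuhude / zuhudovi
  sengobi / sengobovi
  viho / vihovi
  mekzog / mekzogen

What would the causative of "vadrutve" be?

vadrutvovi

viho and mekzog both have last vowel 'o' yet inflect differently (vihovi, mekzogen), so the last vowel is not what conditions the rule; whether the stem ends in a vowel or a consonant is.
"vadrutve" ends in a vowel. The stems ending in a vowel (viho → vihovi, zuhude → zuhudovi, sengobi → sengobovi) drop the final letter and add -ovi.
So vadrutve → vadrutvovi.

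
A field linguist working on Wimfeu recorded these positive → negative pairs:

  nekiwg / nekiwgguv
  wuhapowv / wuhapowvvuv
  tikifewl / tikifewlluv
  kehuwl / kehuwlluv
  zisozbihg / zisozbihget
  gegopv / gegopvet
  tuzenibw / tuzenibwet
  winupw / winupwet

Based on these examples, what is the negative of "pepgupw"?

pepgupwet

nekiwg and zisozbihg both end in -g yet inflect differently (nekiwgguv, zisozbihget), so the final letter is not what conditions the rule; the second-to-last letter is.
"pepgupw" has second-to-last letter 'p'. The stems whose second-to-last letter is 'p' (gegopv → gegopvet, winupw → winupwet) add -et.
The other pattern: stems whose second-to-last letter is 'w' double the final consonant and add -uv.
So pepgupw → pepgupwet.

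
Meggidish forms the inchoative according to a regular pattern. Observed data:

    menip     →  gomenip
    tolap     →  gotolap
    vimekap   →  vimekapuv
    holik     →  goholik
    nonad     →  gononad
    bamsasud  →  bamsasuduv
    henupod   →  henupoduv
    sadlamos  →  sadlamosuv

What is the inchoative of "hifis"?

gohifis

vimekap and menip both end in -p yet inflect differently (vimekapuv, gomenip), so the final letter is not what conditions the rule; the number of vowels is.
"hifis" has 2 vowels. The stems with 2 vowels (menip → gomenip, holik → goholik, nonad → gononad) add the prefix go-.
So hifis → gohifis.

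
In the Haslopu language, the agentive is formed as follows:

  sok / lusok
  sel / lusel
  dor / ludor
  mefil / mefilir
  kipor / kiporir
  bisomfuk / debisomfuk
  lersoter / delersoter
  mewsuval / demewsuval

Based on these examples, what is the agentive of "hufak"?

hufakir

sel and mefil both end in -l yet inflect differently (lusel, mefilir), so the final letter is not what conditions the rule; the number of vowels is.
"hufak" has 2 vowels. The stems with 2 vowels (mefil → mefilir, kipor → kiporir) add -ir.
The other patterns: stems with 1 vowel add the prefix lu-; stems with 3 vowels add the prefix de-.
So hufak → hufakir.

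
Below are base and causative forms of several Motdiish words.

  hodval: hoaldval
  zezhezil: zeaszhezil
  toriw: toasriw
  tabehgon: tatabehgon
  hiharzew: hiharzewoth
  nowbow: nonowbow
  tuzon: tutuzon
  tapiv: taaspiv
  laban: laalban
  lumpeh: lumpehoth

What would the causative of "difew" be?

nowbow and toriw both end in -w yet inflect differently (nonowbow, toasriw), so the final letter is not what conditions the rule; the last vowel is.
"difew" has last vowel 'e'. The stems whose last vowel is 'e' (lumpeh → lumpehoth, hiharzew → hiharzewoth) add -oth.
The other patterns: stems whose last vowel is 'o' repeat the first consonant+vowel as a prefix; stems whose last vowel is 'i' insert -as- after the first vowel; stems whose last vowel is 'a' insert -al- after the first vowel.
So difew → difewoth.

difewoth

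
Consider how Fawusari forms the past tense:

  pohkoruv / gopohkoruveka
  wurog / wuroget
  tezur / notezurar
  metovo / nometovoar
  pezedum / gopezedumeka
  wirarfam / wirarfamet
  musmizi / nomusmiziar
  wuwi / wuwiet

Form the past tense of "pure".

wirarfam and pezedum both end in -m yet inflect differently (wirarfamet, gopezedumeka), so the final letter is not what conditions the rule; the first letter is.
"pure" begins with p-. The stems beginning with p- (pezedum → gopezedumeka, pohkoruv → gopohkoruveka) add go- … -eka around the stem.
So pure → gopureeka.

gopureeka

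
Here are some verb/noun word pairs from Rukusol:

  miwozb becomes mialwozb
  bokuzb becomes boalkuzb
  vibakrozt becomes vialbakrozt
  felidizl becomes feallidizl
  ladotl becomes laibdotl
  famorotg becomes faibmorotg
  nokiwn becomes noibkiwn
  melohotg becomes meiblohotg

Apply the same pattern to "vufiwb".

felidizl and ladotl both end in -l yet inflect differently (feallidizl, laibdotl), so the final letter is not what conditions the rule; the second-to-last letter is.
"vufiwb" has second-to-last letter 'w'. The one such stem in the data (nokiwn → noibkiwn) inserts -ib- after the first vowel (as do ladotl, famorotg), so the same rule applies.
So vufiwb → vuibfiwb.

vuibfiwb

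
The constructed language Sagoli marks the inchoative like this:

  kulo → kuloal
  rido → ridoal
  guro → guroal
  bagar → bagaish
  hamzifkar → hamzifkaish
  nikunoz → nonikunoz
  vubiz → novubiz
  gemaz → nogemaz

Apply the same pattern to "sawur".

kulo and nikunoz both have last vowel 'o' yet inflect differently (kuloal, nonikunoz), so the last vowel is not what conditions the rule; the final letter is.
"sawur" ends in -r. The stems ending in -r (bagar → bagaish, hamzifkar → hamzifkaish) drop the final letter and add -ish.
So sawur → sawuish.

sawuish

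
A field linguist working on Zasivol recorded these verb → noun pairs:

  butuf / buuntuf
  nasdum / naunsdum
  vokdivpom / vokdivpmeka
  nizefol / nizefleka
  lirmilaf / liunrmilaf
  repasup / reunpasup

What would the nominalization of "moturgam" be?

mounturgam

vokdivpom and nasdum both end in -m yet inflect differently (vokdivpmeka, naunsdum), so the final letter is not what conditions the rule; the last vowel is.
"moturgam" has last vowel 'a'. The one such stem in the data (lirmilaf → liunrmilaf) inserts -un- after the first vowel (as do nasdum, butuf), so the same rule applies.
So moturgam → mounturgam.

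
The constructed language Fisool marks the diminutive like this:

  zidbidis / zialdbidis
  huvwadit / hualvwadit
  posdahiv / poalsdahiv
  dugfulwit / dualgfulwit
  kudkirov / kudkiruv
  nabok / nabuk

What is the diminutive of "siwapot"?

siwaput

posdahiv and kudkirov both end in -v yet inflect differently (poalsdahiv, kudkiruv), so the final letter is not what conditions the rule; the last vowel is.
"siwapot" has last vowel 'o'. The stems whose last vowel is 'o' (kudkirov → kudkiruv, nabok → nabuk) change the last vowel to 'u'.
The other pattern: stems whose last vowel is 'i' insert -al- after the first vowel.
So siwapot → siwaput.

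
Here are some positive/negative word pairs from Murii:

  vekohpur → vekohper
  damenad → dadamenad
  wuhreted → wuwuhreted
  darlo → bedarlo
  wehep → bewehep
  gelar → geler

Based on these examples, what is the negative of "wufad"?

wuwufad

"wufad" ends in -d. The stems ending in -d (wuhreted → wuwuhreted, damenad → dadamenad) repeat the first consonant+vowel as a prefix.
The other patterns: stems ending in -r change the last vowel to 'e'; stems ending in -o or -p add the prefix be-.
So wufad → wuwufad.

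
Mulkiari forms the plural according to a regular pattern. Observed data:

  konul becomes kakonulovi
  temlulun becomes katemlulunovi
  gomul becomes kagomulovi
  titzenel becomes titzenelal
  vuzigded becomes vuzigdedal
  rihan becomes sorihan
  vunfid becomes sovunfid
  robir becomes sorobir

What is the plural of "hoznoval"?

konul and titzenel both end in -l yet inflect differently (kakonulovi, titzenelal), so the final letter is not what conditions the rule; the last vowel is.
"hoznoval" has last vowel 'a'. The one such stem in the data (rihan → sorihan) adds the prefix so-, so the same rule applies.
The other patterns: stems whose last vowel is 'u' add ka- … -ovi around the stem; stems whose last vowel is 'e' add -al.
So hoznoval → sohoznoval.

sohoznoval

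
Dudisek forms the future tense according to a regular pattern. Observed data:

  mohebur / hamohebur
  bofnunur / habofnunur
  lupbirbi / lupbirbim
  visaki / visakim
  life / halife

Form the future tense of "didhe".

hadidhe

lupbirbi and life both begin with l- yet inflect differently (lupbirbim, halife), so the first letter is not what conditions the rule; the final letter is.
"didhe" ends in -e. The one such stem in the data (life → halife) adds the prefix ha-, so the same rule applies.
So didhe → hadidhe.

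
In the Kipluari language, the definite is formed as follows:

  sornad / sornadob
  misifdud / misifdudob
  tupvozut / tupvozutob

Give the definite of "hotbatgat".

Every pair shown (sornad → sornadob, misifdud → misifdudob, tupvozut → tupvozutob) follows the same rule: add -ob.
So hotbatgat → hotbatgatob.

hotbatgatob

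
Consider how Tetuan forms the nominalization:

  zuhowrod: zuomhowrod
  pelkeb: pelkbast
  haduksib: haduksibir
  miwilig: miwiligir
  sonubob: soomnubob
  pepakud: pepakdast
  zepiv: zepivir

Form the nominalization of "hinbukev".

"hinbukev" has last vowel 'e'. The one such stem in the data (pelkeb → pelkbast) deletes the last vowel and adds -ast (as does pepakud), so the same rule applies.
So hinbukev → hinbukvast.

hinbukvast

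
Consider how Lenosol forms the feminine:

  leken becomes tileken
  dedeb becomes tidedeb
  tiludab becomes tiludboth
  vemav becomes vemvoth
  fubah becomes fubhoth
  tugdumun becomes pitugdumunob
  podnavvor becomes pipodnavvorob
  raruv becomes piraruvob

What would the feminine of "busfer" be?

dedeb and tiludab both end in -b yet inflect differently (tidedeb, tiludboth), so the final letter is not what conditions the rule; the last vowel is.
"busfer" has last vowel 'e'. The stems whose last vowel is 'e' (leken → tileken, dedeb → tidedeb) add the prefix ti-.
So busfer → tibusfer.

tibusfer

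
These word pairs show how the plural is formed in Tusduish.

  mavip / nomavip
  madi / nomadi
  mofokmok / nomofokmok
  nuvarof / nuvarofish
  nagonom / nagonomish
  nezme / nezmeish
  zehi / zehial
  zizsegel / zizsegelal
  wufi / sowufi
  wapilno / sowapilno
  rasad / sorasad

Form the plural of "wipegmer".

madi and zehi both end in -i yet inflect differently (nomadi, zehial), so the final letter is not what conditions the rule; the first letter is.
"wipegmer" begins with w-. The stems beginning with w- (wufi → sowufi, wapilno → sowapilno) add the prefix so-.
The other patterns: stems beginning with m- add the prefix no-; stems beginning with n- add -ish; stems beginning with z- add -al.
So wipegmer → sowipegmer.

sowipegmer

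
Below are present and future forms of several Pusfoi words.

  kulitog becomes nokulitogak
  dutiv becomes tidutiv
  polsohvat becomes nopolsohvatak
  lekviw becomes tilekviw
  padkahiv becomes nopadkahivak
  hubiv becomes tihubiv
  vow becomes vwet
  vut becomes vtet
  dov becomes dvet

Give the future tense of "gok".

gket

dov and hubiv both end in -v yet inflect differently (dvet, tihubiv), so the final letter is not what conditions the rule; the number of vowels is.
"gok" has 1 vowel. The stems with 1 vowel (dov → dvet, vow → vwet, vut → vtet) delete the last vowel and add -et.
The other patterns: stems with 2 vowels add the prefix ti-; stems with 3 vowels add no- … -ak around the stem.
So gok → gket.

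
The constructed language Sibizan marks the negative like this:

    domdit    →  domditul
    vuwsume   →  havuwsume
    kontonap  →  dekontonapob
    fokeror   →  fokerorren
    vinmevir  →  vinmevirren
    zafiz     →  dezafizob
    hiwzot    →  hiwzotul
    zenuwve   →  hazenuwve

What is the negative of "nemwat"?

hiwzot and fokeror both have last vowel 'o' yet inflect differently (hiwzotul, fokerorren), so the last vowel is not what conditions the rule; the final letter is.
"nemwat" ends in -t. The stems ending in -t (domdit → domditul, hiwzot → hiwzotul) add -ul.
The other patterns: stems ending in -r double the final consonant and add -en; stems ending in -e add the prefix ha-; stems ending in -p or -z add de- … -ob around the stem.
So nemwat → nemwatul.

nemwatul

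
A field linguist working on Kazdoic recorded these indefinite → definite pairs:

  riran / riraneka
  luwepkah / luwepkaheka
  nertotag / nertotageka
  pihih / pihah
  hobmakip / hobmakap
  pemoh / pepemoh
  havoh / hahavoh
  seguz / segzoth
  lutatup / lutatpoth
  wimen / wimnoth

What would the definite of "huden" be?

hudnoth

luwepkah and pihih both end in -h yet inflect differently (luwepkaheka, pihah), so the final letter is not what conditions the rule; the last vowel is.
"huden" has last vowel 'e'. The one such stem in the data (wimen → wimnoth) deletes the last vowel and adds -oth (as do seguz, lutatup), so the same rule applies.
So huden → hudnoth.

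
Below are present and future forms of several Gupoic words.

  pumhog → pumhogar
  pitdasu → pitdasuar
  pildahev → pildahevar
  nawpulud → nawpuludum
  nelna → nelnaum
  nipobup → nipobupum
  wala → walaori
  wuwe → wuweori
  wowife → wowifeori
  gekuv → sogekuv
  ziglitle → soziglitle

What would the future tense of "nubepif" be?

nelna and wala both end in -a yet inflect differently (nelnaum, walaori), so the final letter is not what conditions the rule; the first letter is.
"nubepif" begins with n-. The stems beginning with n- (nawpulud → nawpuludum, nelna → nelnaum, nipobup → nipobupum) add -um.
The other patterns: stems beginning with p- add -ar; stems beginning with w- add -ori; stems beginning with g- or z- add the prefix so-.
So nubepif → nubepifum.

nubepifum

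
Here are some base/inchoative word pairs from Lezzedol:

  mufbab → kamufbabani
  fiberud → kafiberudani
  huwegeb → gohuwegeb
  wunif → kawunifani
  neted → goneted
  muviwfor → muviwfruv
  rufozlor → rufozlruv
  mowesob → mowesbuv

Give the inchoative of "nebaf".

huwegeb and mowesob both end in -b yet inflect differently (gohuwegeb, mowesbuv), so the final letter is not what conditions the rule; the last vowel is.
"nebaf" has last vowel 'a'. The one such stem in the data (mufbab → kamufbabani) adds ka- … -ani around the stem, so the same rule applies.
The other patterns: stems whose last vowel is 'e' add the prefix go-; stems whose last vowel is 'o' delete the last vowel and add -uv.
So nebaf → kanebafani.

kanebafani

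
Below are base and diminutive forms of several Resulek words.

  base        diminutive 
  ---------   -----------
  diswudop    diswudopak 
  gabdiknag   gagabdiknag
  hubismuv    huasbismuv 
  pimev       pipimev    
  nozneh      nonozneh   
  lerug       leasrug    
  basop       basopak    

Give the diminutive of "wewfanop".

wewfanopak

hubismuv and pimev both end in -v yet inflect differently (huasbismuv, pipimev), so the final letter is not what conditions the rule; the last vowel is.
"wewfanop" has last vowel 'o'. The stems whose last vowel is 'o' (diswudop → diswudopak, basop → basopak) add -ak.
So wewfanop → wewfanopak.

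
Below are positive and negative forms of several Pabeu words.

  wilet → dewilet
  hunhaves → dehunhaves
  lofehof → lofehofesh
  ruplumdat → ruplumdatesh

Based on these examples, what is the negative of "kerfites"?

dekerfites

"kerfites" has last vowel 'e'. The stems whose last vowel is 'e' (wilet → dewilet, hunhaves → dehunhaves) add the prefix de-.
The other pattern: stems whose last vowel is 'a' or 'o' add -esh.
So kerfites → dekerfites.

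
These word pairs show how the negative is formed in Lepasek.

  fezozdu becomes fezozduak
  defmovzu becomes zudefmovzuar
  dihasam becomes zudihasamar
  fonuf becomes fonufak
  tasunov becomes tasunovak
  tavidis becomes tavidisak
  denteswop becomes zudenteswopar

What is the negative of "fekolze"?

fekolzeak

defmovzu and fezozdu both end in -u yet inflect differently (zudefmovzuar, fezozduak), so the final letter is not what conditions the rule; the first letter is.
"fekolze" begins with f-. The stems beginning with f- (fonuf → fonufak, fezozdu → fezozduak) add -ak.
The other pattern: stems beginning with d- add zu- … -ar around the stem.
So fekolze → fekolzeak.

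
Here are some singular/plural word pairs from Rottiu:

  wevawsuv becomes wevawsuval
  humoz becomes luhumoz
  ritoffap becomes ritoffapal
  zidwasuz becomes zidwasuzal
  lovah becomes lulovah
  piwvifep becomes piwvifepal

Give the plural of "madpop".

lumadpop

zidwasuz and humoz both end in -z yet inflect differently (zidwasuzal, luhumoz), so the final letter is not what conditions the rule; the number of vowels is.
"madpop" has 2 vowels. The stems with 2 vowels (humoz → luhumoz, lovah → lulovah) add the prefix lu-.
The other pattern: stems with 3 vowels add -al.
So madpop → lumadpop.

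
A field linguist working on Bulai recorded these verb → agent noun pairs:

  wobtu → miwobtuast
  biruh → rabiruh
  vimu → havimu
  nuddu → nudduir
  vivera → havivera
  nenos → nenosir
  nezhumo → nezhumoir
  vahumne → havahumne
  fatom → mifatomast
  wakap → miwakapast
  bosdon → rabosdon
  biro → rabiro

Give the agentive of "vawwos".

"vawwos" begins with v-. The stems beginning with v- (vahumne → havahumne, vimu → havimu, vivera → havivera) add the prefix ha-.
The other patterns: stems beginning with n- add -ir; stems beginning with b- add the prefix ra-; stems beginning with f- or w- add mi- … -ast around the stem.
So vawwos → havawwos.

havawwos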